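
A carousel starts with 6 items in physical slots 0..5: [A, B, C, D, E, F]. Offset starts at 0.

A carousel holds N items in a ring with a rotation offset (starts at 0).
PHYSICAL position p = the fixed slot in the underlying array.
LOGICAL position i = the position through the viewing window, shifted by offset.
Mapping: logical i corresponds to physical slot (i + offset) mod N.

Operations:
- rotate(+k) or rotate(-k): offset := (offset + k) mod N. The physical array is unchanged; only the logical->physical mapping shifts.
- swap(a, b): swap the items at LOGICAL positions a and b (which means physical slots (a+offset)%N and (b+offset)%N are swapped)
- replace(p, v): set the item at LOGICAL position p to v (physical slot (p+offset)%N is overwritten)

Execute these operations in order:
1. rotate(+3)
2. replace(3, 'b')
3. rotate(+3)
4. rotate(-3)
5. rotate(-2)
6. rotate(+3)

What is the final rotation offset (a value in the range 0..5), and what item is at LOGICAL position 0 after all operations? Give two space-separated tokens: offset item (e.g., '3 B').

Answer: 4 E

Derivation:
After op 1 (rotate(+3)): offset=3, physical=[A,B,C,D,E,F], logical=[D,E,F,A,B,C]
After op 2 (replace(3, 'b')): offset=3, physical=[b,B,C,D,E,F], logical=[D,E,F,b,B,C]
After op 3 (rotate(+3)): offset=0, physical=[b,B,C,D,E,F], logical=[b,B,C,D,E,F]
After op 4 (rotate(-3)): offset=3, physical=[b,B,C,D,E,F], logical=[D,E,F,b,B,C]
After op 5 (rotate(-2)): offset=1, physical=[b,B,C,D,E,F], logical=[B,C,D,E,F,b]
After op 6 (rotate(+3)): offset=4, physical=[b,B,C,D,E,F], logical=[E,F,b,B,C,D]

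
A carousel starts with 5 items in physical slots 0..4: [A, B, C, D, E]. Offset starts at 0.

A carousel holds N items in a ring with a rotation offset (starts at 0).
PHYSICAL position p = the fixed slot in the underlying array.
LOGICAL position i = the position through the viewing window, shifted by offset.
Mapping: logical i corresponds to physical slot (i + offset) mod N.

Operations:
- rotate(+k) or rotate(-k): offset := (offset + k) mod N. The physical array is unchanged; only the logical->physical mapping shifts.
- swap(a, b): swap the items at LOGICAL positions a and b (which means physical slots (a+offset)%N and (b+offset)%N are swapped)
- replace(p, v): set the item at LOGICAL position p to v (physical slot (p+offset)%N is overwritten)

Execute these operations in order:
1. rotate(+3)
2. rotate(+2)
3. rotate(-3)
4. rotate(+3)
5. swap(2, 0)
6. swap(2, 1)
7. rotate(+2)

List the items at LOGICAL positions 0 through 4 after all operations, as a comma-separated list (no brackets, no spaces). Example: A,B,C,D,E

After op 1 (rotate(+3)): offset=3, physical=[A,B,C,D,E], logical=[D,E,A,B,C]
After op 2 (rotate(+2)): offset=0, physical=[A,B,C,D,E], logical=[A,B,C,D,E]
After op 3 (rotate(-3)): offset=2, physical=[A,B,C,D,E], logical=[C,D,E,A,B]
After op 4 (rotate(+3)): offset=0, physical=[A,B,C,D,E], logical=[A,B,C,D,E]
After op 5 (swap(2, 0)): offset=0, physical=[C,B,A,D,E], logical=[C,B,A,D,E]
After op 6 (swap(2, 1)): offset=0, physical=[C,A,B,D,E], logical=[C,A,B,D,E]
After op 7 (rotate(+2)): offset=2, physical=[C,A,B,D,E], logical=[B,D,E,C,A]

Answer: B,D,E,C,A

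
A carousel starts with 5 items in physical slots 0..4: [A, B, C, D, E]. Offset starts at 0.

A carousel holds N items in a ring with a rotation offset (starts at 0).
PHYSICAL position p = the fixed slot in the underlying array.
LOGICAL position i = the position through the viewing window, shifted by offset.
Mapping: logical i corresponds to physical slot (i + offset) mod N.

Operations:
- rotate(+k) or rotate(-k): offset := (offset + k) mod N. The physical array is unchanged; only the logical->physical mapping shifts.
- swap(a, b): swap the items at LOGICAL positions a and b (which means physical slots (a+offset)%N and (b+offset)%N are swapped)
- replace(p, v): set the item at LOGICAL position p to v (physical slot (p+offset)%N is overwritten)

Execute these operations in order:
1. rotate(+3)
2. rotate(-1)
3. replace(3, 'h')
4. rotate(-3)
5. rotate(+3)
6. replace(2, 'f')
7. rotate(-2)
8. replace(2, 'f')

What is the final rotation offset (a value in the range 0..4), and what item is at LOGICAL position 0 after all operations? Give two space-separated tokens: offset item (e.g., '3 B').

Answer: 0 h

Derivation:
After op 1 (rotate(+3)): offset=3, physical=[A,B,C,D,E], logical=[D,E,A,B,C]
After op 2 (rotate(-1)): offset=2, physical=[A,B,C,D,E], logical=[C,D,E,A,B]
After op 3 (replace(3, 'h')): offset=2, physical=[h,B,C,D,E], logical=[C,D,E,h,B]
After op 4 (rotate(-3)): offset=4, physical=[h,B,C,D,E], logical=[E,h,B,C,D]
After op 5 (rotate(+3)): offset=2, physical=[h,B,C,D,E], logical=[C,D,E,h,B]
After op 6 (replace(2, 'f')): offset=2, physical=[h,B,C,D,f], logical=[C,D,f,h,B]
After op 7 (rotate(-2)): offset=0, physical=[h,B,C,D,f], logical=[h,B,C,D,f]
After op 8 (replace(2, 'f')): offset=0, physical=[h,B,f,D,f], logical=[h,B,f,D,f]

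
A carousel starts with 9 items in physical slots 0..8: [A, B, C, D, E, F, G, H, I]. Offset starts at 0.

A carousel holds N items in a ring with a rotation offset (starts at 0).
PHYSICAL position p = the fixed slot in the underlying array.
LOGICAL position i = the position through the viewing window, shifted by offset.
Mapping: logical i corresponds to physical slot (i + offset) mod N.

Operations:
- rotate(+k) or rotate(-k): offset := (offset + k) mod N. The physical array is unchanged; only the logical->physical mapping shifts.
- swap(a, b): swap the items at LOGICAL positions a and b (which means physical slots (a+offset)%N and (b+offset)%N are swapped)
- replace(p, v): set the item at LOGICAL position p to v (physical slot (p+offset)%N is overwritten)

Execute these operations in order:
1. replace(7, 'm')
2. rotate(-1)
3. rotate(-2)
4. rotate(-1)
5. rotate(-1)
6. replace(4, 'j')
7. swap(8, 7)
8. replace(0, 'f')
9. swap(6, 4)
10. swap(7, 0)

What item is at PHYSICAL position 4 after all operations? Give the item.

Answer: D

Derivation:
After op 1 (replace(7, 'm')): offset=0, physical=[A,B,C,D,E,F,G,m,I], logical=[A,B,C,D,E,F,G,m,I]
After op 2 (rotate(-1)): offset=8, physical=[A,B,C,D,E,F,G,m,I], logical=[I,A,B,C,D,E,F,G,m]
After op 3 (rotate(-2)): offset=6, physical=[A,B,C,D,E,F,G,m,I], logical=[G,m,I,A,B,C,D,E,F]
After op 4 (rotate(-1)): offset=5, physical=[A,B,C,D,E,F,G,m,I], logical=[F,G,m,I,A,B,C,D,E]
After op 5 (rotate(-1)): offset=4, physical=[A,B,C,D,E,F,G,m,I], logical=[E,F,G,m,I,A,B,C,D]
After op 6 (replace(4, 'j')): offset=4, physical=[A,B,C,D,E,F,G,m,j], logical=[E,F,G,m,j,A,B,C,D]
After op 7 (swap(8, 7)): offset=4, physical=[A,B,D,C,E,F,G,m,j], logical=[E,F,G,m,j,A,B,D,C]
After op 8 (replace(0, 'f')): offset=4, physical=[A,B,D,C,f,F,G,m,j], logical=[f,F,G,m,j,A,B,D,C]
After op 9 (swap(6, 4)): offset=4, physical=[A,j,D,C,f,F,G,m,B], logical=[f,F,G,m,B,A,j,D,C]
After op 10 (swap(7, 0)): offset=4, physical=[A,j,f,C,D,F,G,m,B], logical=[D,F,G,m,B,A,j,f,C]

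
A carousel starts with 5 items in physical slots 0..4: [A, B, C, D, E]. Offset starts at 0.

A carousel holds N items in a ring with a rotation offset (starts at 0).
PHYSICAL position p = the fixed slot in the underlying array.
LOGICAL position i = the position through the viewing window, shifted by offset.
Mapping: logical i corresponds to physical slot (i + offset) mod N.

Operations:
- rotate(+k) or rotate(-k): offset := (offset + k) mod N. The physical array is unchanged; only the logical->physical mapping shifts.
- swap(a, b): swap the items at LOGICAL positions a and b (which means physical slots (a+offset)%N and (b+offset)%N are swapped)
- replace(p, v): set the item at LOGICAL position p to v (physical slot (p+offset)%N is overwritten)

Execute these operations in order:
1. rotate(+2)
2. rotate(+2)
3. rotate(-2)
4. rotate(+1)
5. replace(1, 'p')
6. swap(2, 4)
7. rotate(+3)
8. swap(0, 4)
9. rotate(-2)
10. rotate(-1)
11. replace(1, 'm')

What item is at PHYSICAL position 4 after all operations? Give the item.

Answer: m

Derivation:
After op 1 (rotate(+2)): offset=2, physical=[A,B,C,D,E], logical=[C,D,E,A,B]
After op 2 (rotate(+2)): offset=4, physical=[A,B,C,D,E], logical=[E,A,B,C,D]
After op 3 (rotate(-2)): offset=2, physical=[A,B,C,D,E], logical=[C,D,E,A,B]
After op 4 (rotate(+1)): offset=3, physical=[A,B,C,D,E], logical=[D,E,A,B,C]
After op 5 (replace(1, 'p')): offset=3, physical=[A,B,C,D,p], logical=[D,p,A,B,C]
After op 6 (swap(2, 4)): offset=3, physical=[C,B,A,D,p], logical=[D,p,C,B,A]
After op 7 (rotate(+3)): offset=1, physical=[C,B,A,D,p], logical=[B,A,D,p,C]
After op 8 (swap(0, 4)): offset=1, physical=[B,C,A,D,p], logical=[C,A,D,p,B]
After op 9 (rotate(-2)): offset=4, physical=[B,C,A,D,p], logical=[p,B,C,A,D]
After op 10 (rotate(-1)): offset=3, physical=[B,C,A,D,p], logical=[D,p,B,C,A]
After op 11 (replace(1, 'm')): offset=3, physical=[B,C,A,D,m], logical=[D,m,B,C,A]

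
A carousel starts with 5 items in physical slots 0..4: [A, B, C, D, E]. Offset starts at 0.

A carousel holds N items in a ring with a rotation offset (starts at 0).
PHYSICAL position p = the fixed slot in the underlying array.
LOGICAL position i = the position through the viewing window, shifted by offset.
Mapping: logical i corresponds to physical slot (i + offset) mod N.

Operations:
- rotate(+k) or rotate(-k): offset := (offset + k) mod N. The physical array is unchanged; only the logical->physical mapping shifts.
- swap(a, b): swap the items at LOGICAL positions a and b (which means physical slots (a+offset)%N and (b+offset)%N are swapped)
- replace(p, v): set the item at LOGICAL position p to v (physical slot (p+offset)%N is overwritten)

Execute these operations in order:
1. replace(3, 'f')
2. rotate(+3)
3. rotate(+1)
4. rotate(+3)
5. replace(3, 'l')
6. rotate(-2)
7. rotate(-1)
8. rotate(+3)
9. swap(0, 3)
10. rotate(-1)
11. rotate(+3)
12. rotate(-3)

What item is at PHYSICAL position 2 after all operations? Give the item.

After op 1 (replace(3, 'f')): offset=0, physical=[A,B,C,f,E], logical=[A,B,C,f,E]
After op 2 (rotate(+3)): offset=3, physical=[A,B,C,f,E], logical=[f,E,A,B,C]
After op 3 (rotate(+1)): offset=4, physical=[A,B,C,f,E], logical=[E,A,B,C,f]
After op 4 (rotate(+3)): offset=2, physical=[A,B,C,f,E], logical=[C,f,E,A,B]
After op 5 (replace(3, 'l')): offset=2, physical=[l,B,C,f,E], logical=[C,f,E,l,B]
After op 6 (rotate(-2)): offset=0, physical=[l,B,C,f,E], logical=[l,B,C,f,E]
After op 7 (rotate(-1)): offset=4, physical=[l,B,C,f,E], logical=[E,l,B,C,f]
After op 8 (rotate(+3)): offset=2, physical=[l,B,C,f,E], logical=[C,f,E,l,B]
After op 9 (swap(0, 3)): offset=2, physical=[C,B,l,f,E], logical=[l,f,E,C,B]
After op 10 (rotate(-1)): offset=1, physical=[C,B,l,f,E], logical=[B,l,f,E,C]
After op 11 (rotate(+3)): offset=4, physical=[C,B,l,f,E], logical=[E,C,B,l,f]
After op 12 (rotate(-3)): offset=1, physical=[C,B,l,f,E], logical=[B,l,f,E,C]

Answer: l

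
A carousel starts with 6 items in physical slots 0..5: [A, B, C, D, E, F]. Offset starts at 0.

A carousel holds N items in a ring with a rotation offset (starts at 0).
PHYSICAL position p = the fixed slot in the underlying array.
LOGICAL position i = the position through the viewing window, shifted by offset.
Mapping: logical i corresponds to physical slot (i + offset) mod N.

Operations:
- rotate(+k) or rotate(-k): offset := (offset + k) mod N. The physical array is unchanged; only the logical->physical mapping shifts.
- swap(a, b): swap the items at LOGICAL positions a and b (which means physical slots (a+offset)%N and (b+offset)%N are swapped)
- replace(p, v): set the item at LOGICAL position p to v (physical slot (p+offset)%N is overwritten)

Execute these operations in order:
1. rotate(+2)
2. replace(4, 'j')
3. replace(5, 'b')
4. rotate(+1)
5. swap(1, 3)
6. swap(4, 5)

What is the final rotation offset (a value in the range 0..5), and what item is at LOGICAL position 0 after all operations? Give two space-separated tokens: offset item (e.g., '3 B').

After op 1 (rotate(+2)): offset=2, physical=[A,B,C,D,E,F], logical=[C,D,E,F,A,B]
After op 2 (replace(4, 'j')): offset=2, physical=[j,B,C,D,E,F], logical=[C,D,E,F,j,B]
After op 3 (replace(5, 'b')): offset=2, physical=[j,b,C,D,E,F], logical=[C,D,E,F,j,b]
After op 4 (rotate(+1)): offset=3, physical=[j,b,C,D,E,F], logical=[D,E,F,j,b,C]
After op 5 (swap(1, 3)): offset=3, physical=[E,b,C,D,j,F], logical=[D,j,F,E,b,C]
After op 6 (swap(4, 5)): offset=3, physical=[E,C,b,D,j,F], logical=[D,j,F,E,C,b]

Answer: 3 D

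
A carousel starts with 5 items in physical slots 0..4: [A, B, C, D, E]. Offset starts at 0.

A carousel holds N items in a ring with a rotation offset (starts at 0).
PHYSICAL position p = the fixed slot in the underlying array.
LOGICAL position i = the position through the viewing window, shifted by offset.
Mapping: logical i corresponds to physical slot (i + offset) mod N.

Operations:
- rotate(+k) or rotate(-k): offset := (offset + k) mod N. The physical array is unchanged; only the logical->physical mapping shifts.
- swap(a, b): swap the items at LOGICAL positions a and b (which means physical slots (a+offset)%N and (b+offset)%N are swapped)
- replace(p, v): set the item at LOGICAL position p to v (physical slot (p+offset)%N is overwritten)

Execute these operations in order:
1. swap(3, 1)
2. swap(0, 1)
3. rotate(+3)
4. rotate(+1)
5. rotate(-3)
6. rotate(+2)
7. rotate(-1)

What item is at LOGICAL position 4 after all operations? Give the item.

After op 1 (swap(3, 1)): offset=0, physical=[A,D,C,B,E], logical=[A,D,C,B,E]
After op 2 (swap(0, 1)): offset=0, physical=[D,A,C,B,E], logical=[D,A,C,B,E]
After op 3 (rotate(+3)): offset=3, physical=[D,A,C,B,E], logical=[B,E,D,A,C]
After op 4 (rotate(+1)): offset=4, physical=[D,A,C,B,E], logical=[E,D,A,C,B]
After op 5 (rotate(-3)): offset=1, physical=[D,A,C,B,E], logical=[A,C,B,E,D]
After op 6 (rotate(+2)): offset=3, physical=[D,A,C,B,E], logical=[B,E,D,A,C]
After op 7 (rotate(-1)): offset=2, physical=[D,A,C,B,E], logical=[C,B,E,D,A]

Answer: A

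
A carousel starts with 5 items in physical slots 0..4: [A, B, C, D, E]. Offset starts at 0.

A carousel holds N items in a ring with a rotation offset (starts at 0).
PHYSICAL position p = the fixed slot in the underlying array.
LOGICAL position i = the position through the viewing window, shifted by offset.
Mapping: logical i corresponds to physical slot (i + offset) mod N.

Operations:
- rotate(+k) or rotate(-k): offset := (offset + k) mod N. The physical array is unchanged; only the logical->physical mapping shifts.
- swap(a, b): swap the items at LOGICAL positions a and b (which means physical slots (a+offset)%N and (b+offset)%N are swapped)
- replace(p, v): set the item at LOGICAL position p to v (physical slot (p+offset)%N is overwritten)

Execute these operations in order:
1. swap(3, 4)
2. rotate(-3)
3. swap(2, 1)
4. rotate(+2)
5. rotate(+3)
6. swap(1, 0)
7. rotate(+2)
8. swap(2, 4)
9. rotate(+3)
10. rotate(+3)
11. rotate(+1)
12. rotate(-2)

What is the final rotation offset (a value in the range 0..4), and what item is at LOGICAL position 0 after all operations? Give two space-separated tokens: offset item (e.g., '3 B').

Answer: 4 E

Derivation:
After op 1 (swap(3, 4)): offset=0, physical=[A,B,C,E,D], logical=[A,B,C,E,D]
After op 2 (rotate(-3)): offset=2, physical=[A,B,C,E,D], logical=[C,E,D,A,B]
After op 3 (swap(2, 1)): offset=2, physical=[A,B,C,D,E], logical=[C,D,E,A,B]
After op 4 (rotate(+2)): offset=4, physical=[A,B,C,D,E], logical=[E,A,B,C,D]
After op 5 (rotate(+3)): offset=2, physical=[A,B,C,D,E], logical=[C,D,E,A,B]
After op 6 (swap(1, 0)): offset=2, physical=[A,B,D,C,E], logical=[D,C,E,A,B]
After op 7 (rotate(+2)): offset=4, physical=[A,B,D,C,E], logical=[E,A,B,D,C]
After op 8 (swap(2, 4)): offset=4, physical=[A,C,D,B,E], logical=[E,A,C,D,B]
After op 9 (rotate(+3)): offset=2, physical=[A,C,D,B,E], logical=[D,B,E,A,C]
After op 10 (rotate(+3)): offset=0, physical=[A,C,D,B,E], logical=[A,C,D,B,E]
After op 11 (rotate(+1)): offset=1, physical=[A,C,D,B,E], logical=[C,D,B,E,A]
After op 12 (rotate(-2)): offset=4, physical=[A,C,D,B,E], logical=[E,A,C,D,B]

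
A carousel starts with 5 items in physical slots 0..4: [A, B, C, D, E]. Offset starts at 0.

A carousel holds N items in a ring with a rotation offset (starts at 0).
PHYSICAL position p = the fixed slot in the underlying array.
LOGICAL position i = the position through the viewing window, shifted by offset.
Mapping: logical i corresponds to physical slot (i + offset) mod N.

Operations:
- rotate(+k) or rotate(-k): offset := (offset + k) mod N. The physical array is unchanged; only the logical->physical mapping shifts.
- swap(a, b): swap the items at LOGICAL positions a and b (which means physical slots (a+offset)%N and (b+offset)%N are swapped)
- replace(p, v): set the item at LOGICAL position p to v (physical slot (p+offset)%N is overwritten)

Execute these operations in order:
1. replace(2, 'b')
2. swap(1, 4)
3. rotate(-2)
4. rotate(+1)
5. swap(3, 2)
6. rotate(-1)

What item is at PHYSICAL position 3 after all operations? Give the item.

Answer: D

Derivation:
After op 1 (replace(2, 'b')): offset=0, physical=[A,B,b,D,E], logical=[A,B,b,D,E]
After op 2 (swap(1, 4)): offset=0, physical=[A,E,b,D,B], logical=[A,E,b,D,B]
After op 3 (rotate(-2)): offset=3, physical=[A,E,b,D,B], logical=[D,B,A,E,b]
After op 4 (rotate(+1)): offset=4, physical=[A,E,b,D,B], logical=[B,A,E,b,D]
After op 5 (swap(3, 2)): offset=4, physical=[A,b,E,D,B], logical=[B,A,b,E,D]
After op 6 (rotate(-1)): offset=3, physical=[A,b,E,D,B], logical=[D,B,A,b,E]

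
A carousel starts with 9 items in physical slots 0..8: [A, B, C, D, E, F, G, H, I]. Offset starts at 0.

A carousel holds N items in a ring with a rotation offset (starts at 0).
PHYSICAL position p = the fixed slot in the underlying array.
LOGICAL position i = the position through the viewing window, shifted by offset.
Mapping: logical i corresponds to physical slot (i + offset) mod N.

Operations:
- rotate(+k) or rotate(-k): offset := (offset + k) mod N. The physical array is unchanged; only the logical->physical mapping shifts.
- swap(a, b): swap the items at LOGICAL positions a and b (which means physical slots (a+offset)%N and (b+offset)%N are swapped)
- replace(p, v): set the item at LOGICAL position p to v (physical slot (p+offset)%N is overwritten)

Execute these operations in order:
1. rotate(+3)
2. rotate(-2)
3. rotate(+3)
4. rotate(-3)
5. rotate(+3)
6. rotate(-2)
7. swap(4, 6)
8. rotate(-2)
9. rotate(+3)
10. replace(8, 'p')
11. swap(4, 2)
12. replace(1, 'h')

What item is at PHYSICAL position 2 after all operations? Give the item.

After op 1 (rotate(+3)): offset=3, physical=[A,B,C,D,E,F,G,H,I], logical=[D,E,F,G,H,I,A,B,C]
After op 2 (rotate(-2)): offset=1, physical=[A,B,C,D,E,F,G,H,I], logical=[B,C,D,E,F,G,H,I,A]
After op 3 (rotate(+3)): offset=4, physical=[A,B,C,D,E,F,G,H,I], logical=[E,F,G,H,I,A,B,C,D]
After op 4 (rotate(-3)): offset=1, physical=[A,B,C,D,E,F,G,H,I], logical=[B,C,D,E,F,G,H,I,A]
After op 5 (rotate(+3)): offset=4, physical=[A,B,C,D,E,F,G,H,I], logical=[E,F,G,H,I,A,B,C,D]
After op 6 (rotate(-2)): offset=2, physical=[A,B,C,D,E,F,G,H,I], logical=[C,D,E,F,G,H,I,A,B]
After op 7 (swap(4, 6)): offset=2, physical=[A,B,C,D,E,F,I,H,G], logical=[C,D,E,F,I,H,G,A,B]
After op 8 (rotate(-2)): offset=0, physical=[A,B,C,D,E,F,I,H,G], logical=[A,B,C,D,E,F,I,H,G]
After op 9 (rotate(+3)): offset=3, physical=[A,B,C,D,E,F,I,H,G], logical=[D,E,F,I,H,G,A,B,C]
After op 10 (replace(8, 'p')): offset=3, physical=[A,B,p,D,E,F,I,H,G], logical=[D,E,F,I,H,G,A,B,p]
After op 11 (swap(4, 2)): offset=3, physical=[A,B,p,D,E,H,I,F,G], logical=[D,E,H,I,F,G,A,B,p]
After op 12 (replace(1, 'h')): offset=3, physical=[A,B,p,D,h,H,I,F,G], logical=[D,h,H,I,F,G,A,B,p]

Answer: p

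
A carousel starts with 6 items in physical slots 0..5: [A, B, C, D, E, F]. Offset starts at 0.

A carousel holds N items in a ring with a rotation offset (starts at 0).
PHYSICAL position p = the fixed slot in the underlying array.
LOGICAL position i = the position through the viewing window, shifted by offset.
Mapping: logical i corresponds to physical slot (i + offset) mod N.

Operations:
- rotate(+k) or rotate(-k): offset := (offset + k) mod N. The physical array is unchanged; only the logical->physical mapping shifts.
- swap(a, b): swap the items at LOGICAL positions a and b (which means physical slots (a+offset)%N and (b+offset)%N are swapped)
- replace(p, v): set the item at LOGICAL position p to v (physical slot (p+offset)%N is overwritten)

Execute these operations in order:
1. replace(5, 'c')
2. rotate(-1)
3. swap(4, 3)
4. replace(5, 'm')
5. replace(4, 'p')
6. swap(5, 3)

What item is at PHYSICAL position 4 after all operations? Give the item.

After op 1 (replace(5, 'c')): offset=0, physical=[A,B,C,D,E,c], logical=[A,B,C,D,E,c]
After op 2 (rotate(-1)): offset=5, physical=[A,B,C,D,E,c], logical=[c,A,B,C,D,E]
After op 3 (swap(4, 3)): offset=5, physical=[A,B,D,C,E,c], logical=[c,A,B,D,C,E]
After op 4 (replace(5, 'm')): offset=5, physical=[A,B,D,C,m,c], logical=[c,A,B,D,C,m]
After op 5 (replace(4, 'p')): offset=5, physical=[A,B,D,p,m,c], logical=[c,A,B,D,p,m]
After op 6 (swap(5, 3)): offset=5, physical=[A,B,m,p,D,c], logical=[c,A,B,m,p,D]

Answer: D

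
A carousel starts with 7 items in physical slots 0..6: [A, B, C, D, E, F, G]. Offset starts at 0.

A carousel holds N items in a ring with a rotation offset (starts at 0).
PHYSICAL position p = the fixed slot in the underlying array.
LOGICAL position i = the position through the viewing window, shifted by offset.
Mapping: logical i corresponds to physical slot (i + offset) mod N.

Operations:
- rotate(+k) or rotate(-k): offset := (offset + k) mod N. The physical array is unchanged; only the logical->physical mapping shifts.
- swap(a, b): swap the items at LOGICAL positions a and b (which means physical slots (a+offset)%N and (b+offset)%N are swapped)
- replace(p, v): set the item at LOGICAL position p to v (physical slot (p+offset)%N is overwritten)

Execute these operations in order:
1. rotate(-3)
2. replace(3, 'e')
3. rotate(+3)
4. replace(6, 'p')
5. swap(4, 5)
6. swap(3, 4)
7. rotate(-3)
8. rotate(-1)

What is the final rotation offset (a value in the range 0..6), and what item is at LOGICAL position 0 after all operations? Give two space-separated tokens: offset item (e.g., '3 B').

After op 1 (rotate(-3)): offset=4, physical=[A,B,C,D,E,F,G], logical=[E,F,G,A,B,C,D]
After op 2 (replace(3, 'e')): offset=4, physical=[e,B,C,D,E,F,G], logical=[E,F,G,e,B,C,D]
After op 3 (rotate(+3)): offset=0, physical=[e,B,C,D,E,F,G], logical=[e,B,C,D,E,F,G]
After op 4 (replace(6, 'p')): offset=0, physical=[e,B,C,D,E,F,p], logical=[e,B,C,D,E,F,p]
After op 5 (swap(4, 5)): offset=0, physical=[e,B,C,D,F,E,p], logical=[e,B,C,D,F,E,p]
After op 6 (swap(3, 4)): offset=0, physical=[e,B,C,F,D,E,p], logical=[e,B,C,F,D,E,p]
After op 7 (rotate(-3)): offset=4, physical=[e,B,C,F,D,E,p], logical=[D,E,p,e,B,C,F]
After op 8 (rotate(-1)): offset=3, physical=[e,B,C,F,D,E,p], logical=[F,D,E,p,e,B,C]

Answer: 3 F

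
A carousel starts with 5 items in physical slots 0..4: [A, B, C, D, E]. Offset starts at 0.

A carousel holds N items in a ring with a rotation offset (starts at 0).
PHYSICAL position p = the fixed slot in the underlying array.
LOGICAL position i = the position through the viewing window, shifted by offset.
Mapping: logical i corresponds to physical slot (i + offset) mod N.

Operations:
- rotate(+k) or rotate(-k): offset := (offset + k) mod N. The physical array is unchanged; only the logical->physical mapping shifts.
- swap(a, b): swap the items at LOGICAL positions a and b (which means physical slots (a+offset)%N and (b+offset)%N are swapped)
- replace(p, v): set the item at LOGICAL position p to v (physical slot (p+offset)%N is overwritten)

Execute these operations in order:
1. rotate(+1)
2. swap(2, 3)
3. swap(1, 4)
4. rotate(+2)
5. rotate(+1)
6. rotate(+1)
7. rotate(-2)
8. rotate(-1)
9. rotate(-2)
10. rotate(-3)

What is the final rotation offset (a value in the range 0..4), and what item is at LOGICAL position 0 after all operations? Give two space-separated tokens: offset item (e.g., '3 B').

Answer: 2 A

Derivation:
After op 1 (rotate(+1)): offset=1, physical=[A,B,C,D,E], logical=[B,C,D,E,A]
After op 2 (swap(2, 3)): offset=1, physical=[A,B,C,E,D], logical=[B,C,E,D,A]
After op 3 (swap(1, 4)): offset=1, physical=[C,B,A,E,D], logical=[B,A,E,D,C]
After op 4 (rotate(+2)): offset=3, physical=[C,B,A,E,D], logical=[E,D,C,B,A]
After op 5 (rotate(+1)): offset=4, physical=[C,B,A,E,D], logical=[D,C,B,A,E]
After op 6 (rotate(+1)): offset=0, physical=[C,B,A,E,D], logical=[C,B,A,E,D]
After op 7 (rotate(-2)): offset=3, physical=[C,B,A,E,D], logical=[E,D,C,B,A]
After op 8 (rotate(-1)): offset=2, physical=[C,B,A,E,D], logical=[A,E,D,C,B]
After op 9 (rotate(-2)): offset=0, physical=[C,B,A,E,D], logical=[C,B,A,E,D]
After op 10 (rotate(-3)): offset=2, physical=[C,B,A,E,D], logical=[A,E,D,C,B]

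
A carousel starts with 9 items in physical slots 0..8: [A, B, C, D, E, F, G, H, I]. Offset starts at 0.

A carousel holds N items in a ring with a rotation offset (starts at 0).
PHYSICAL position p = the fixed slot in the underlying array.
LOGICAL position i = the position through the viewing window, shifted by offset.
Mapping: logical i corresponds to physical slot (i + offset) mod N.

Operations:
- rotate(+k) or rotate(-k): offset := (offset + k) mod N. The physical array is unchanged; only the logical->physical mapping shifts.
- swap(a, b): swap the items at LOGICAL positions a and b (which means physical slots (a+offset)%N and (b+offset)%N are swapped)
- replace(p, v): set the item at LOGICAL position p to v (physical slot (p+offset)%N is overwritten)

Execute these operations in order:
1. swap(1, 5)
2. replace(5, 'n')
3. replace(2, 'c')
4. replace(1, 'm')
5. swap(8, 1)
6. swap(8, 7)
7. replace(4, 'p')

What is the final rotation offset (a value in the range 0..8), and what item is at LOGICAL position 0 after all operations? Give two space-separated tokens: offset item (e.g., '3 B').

After op 1 (swap(1, 5)): offset=0, physical=[A,F,C,D,E,B,G,H,I], logical=[A,F,C,D,E,B,G,H,I]
After op 2 (replace(5, 'n')): offset=0, physical=[A,F,C,D,E,n,G,H,I], logical=[A,F,C,D,E,n,G,H,I]
After op 3 (replace(2, 'c')): offset=0, physical=[A,F,c,D,E,n,G,H,I], logical=[A,F,c,D,E,n,G,H,I]
After op 4 (replace(1, 'm')): offset=0, physical=[A,m,c,D,E,n,G,H,I], logical=[A,m,c,D,E,n,G,H,I]
After op 5 (swap(8, 1)): offset=0, physical=[A,I,c,D,E,n,G,H,m], logical=[A,I,c,D,E,n,G,H,m]
After op 6 (swap(8, 7)): offset=0, physical=[A,I,c,D,E,n,G,m,H], logical=[A,I,c,D,E,n,G,m,H]
After op 7 (replace(4, 'p')): offset=0, physical=[A,I,c,D,p,n,G,m,H], logical=[A,I,c,D,p,n,G,m,H]

Answer: 0 A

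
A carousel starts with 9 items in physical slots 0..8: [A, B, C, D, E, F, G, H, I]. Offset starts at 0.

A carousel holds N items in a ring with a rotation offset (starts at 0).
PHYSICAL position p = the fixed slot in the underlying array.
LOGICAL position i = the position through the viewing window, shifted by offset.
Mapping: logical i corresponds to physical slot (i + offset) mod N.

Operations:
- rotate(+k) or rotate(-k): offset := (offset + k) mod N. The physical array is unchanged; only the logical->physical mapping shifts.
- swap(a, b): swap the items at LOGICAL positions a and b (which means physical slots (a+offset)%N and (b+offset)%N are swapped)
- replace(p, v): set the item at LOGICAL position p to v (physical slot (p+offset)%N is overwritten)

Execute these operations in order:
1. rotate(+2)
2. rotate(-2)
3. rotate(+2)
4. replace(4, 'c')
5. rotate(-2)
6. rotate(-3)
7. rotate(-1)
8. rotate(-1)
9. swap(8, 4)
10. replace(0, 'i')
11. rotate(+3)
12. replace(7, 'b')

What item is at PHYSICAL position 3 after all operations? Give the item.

After op 1 (rotate(+2)): offset=2, physical=[A,B,C,D,E,F,G,H,I], logical=[C,D,E,F,G,H,I,A,B]
After op 2 (rotate(-2)): offset=0, physical=[A,B,C,D,E,F,G,H,I], logical=[A,B,C,D,E,F,G,H,I]
After op 3 (rotate(+2)): offset=2, physical=[A,B,C,D,E,F,G,H,I], logical=[C,D,E,F,G,H,I,A,B]
After op 4 (replace(4, 'c')): offset=2, physical=[A,B,C,D,E,F,c,H,I], logical=[C,D,E,F,c,H,I,A,B]
After op 5 (rotate(-2)): offset=0, physical=[A,B,C,D,E,F,c,H,I], logical=[A,B,C,D,E,F,c,H,I]
After op 6 (rotate(-3)): offset=6, physical=[A,B,C,D,E,F,c,H,I], logical=[c,H,I,A,B,C,D,E,F]
After op 7 (rotate(-1)): offset=5, physical=[A,B,C,D,E,F,c,H,I], logical=[F,c,H,I,A,B,C,D,E]
After op 8 (rotate(-1)): offset=4, physical=[A,B,C,D,E,F,c,H,I], logical=[E,F,c,H,I,A,B,C,D]
After op 9 (swap(8, 4)): offset=4, physical=[A,B,C,I,E,F,c,H,D], logical=[E,F,c,H,D,A,B,C,I]
After op 10 (replace(0, 'i')): offset=4, physical=[A,B,C,I,i,F,c,H,D], logical=[i,F,c,H,D,A,B,C,I]
After op 11 (rotate(+3)): offset=7, physical=[A,B,C,I,i,F,c,H,D], logical=[H,D,A,B,C,I,i,F,c]
After op 12 (replace(7, 'b')): offset=7, physical=[A,B,C,I,i,b,c,H,D], logical=[H,D,A,B,C,I,i,b,c]

Answer: I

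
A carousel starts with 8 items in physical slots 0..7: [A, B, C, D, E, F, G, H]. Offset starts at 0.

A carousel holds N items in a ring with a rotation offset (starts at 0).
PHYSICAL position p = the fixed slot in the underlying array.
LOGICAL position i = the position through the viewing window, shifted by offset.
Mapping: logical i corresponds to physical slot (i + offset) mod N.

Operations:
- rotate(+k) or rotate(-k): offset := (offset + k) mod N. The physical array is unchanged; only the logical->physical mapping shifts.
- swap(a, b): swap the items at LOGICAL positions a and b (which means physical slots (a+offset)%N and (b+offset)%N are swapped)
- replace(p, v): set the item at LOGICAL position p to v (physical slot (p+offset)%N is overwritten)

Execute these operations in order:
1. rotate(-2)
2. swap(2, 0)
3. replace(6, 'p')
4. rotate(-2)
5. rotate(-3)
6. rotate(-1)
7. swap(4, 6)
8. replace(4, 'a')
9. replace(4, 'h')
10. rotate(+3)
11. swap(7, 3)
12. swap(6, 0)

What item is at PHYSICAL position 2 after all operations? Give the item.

Answer: p

Derivation:
After op 1 (rotate(-2)): offset=6, physical=[A,B,C,D,E,F,G,H], logical=[G,H,A,B,C,D,E,F]
After op 2 (swap(2, 0)): offset=6, physical=[G,B,C,D,E,F,A,H], logical=[A,H,G,B,C,D,E,F]
After op 3 (replace(6, 'p')): offset=6, physical=[G,B,C,D,p,F,A,H], logical=[A,H,G,B,C,D,p,F]
After op 4 (rotate(-2)): offset=4, physical=[G,B,C,D,p,F,A,H], logical=[p,F,A,H,G,B,C,D]
After op 5 (rotate(-3)): offset=1, physical=[G,B,C,D,p,F,A,H], logical=[B,C,D,p,F,A,H,G]
After op 6 (rotate(-1)): offset=0, physical=[G,B,C,D,p,F,A,H], logical=[G,B,C,D,p,F,A,H]
After op 7 (swap(4, 6)): offset=0, physical=[G,B,C,D,A,F,p,H], logical=[G,B,C,D,A,F,p,H]
After op 8 (replace(4, 'a')): offset=0, physical=[G,B,C,D,a,F,p,H], logical=[G,B,C,D,a,F,p,H]
After op 9 (replace(4, 'h')): offset=0, physical=[G,B,C,D,h,F,p,H], logical=[G,B,C,D,h,F,p,H]
After op 10 (rotate(+3)): offset=3, physical=[G,B,C,D,h,F,p,H], logical=[D,h,F,p,H,G,B,C]
After op 11 (swap(7, 3)): offset=3, physical=[G,B,p,D,h,F,C,H], logical=[D,h,F,C,H,G,B,p]
After op 12 (swap(6, 0)): offset=3, physical=[G,D,p,B,h,F,C,H], logical=[B,h,F,C,H,G,D,p]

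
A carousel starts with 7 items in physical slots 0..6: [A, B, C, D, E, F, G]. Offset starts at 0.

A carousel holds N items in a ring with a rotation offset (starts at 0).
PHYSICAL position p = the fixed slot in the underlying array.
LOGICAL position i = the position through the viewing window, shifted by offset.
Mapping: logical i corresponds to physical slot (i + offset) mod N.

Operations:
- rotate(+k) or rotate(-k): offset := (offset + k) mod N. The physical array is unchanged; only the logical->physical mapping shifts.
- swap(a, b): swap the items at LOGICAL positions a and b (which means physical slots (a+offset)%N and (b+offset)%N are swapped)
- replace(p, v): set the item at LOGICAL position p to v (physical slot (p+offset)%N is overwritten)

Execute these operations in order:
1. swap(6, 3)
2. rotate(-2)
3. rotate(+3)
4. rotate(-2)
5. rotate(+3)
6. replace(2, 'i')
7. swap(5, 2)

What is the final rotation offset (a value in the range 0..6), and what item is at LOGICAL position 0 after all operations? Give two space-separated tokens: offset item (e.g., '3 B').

Answer: 2 C

Derivation:
After op 1 (swap(6, 3)): offset=0, physical=[A,B,C,G,E,F,D], logical=[A,B,C,G,E,F,D]
After op 2 (rotate(-2)): offset=5, physical=[A,B,C,G,E,F,D], logical=[F,D,A,B,C,G,E]
After op 3 (rotate(+3)): offset=1, physical=[A,B,C,G,E,F,D], logical=[B,C,G,E,F,D,A]
After op 4 (rotate(-2)): offset=6, physical=[A,B,C,G,E,F,D], logical=[D,A,B,C,G,E,F]
After op 5 (rotate(+3)): offset=2, physical=[A,B,C,G,E,F,D], logical=[C,G,E,F,D,A,B]
After op 6 (replace(2, 'i')): offset=2, physical=[A,B,C,G,i,F,D], logical=[C,G,i,F,D,A,B]
After op 7 (swap(5, 2)): offset=2, physical=[i,B,C,G,A,F,D], logical=[C,G,A,F,D,i,B]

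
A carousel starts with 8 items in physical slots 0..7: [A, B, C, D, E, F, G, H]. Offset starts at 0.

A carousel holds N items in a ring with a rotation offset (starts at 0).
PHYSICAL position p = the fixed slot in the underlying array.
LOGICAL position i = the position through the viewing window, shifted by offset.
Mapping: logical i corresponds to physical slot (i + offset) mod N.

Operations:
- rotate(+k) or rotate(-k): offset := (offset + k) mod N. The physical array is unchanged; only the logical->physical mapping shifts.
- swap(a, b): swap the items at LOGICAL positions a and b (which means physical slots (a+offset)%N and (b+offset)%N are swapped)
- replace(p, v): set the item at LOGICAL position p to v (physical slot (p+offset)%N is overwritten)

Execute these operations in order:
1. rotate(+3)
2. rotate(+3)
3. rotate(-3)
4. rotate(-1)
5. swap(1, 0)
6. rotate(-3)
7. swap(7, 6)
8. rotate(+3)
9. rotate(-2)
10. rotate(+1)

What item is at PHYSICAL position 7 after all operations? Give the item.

Answer: H

Derivation:
After op 1 (rotate(+3)): offset=3, physical=[A,B,C,D,E,F,G,H], logical=[D,E,F,G,H,A,B,C]
After op 2 (rotate(+3)): offset=6, physical=[A,B,C,D,E,F,G,H], logical=[G,H,A,B,C,D,E,F]
After op 3 (rotate(-3)): offset=3, physical=[A,B,C,D,E,F,G,H], logical=[D,E,F,G,H,A,B,C]
After op 4 (rotate(-1)): offset=2, physical=[A,B,C,D,E,F,G,H], logical=[C,D,E,F,G,H,A,B]
After op 5 (swap(1, 0)): offset=2, physical=[A,B,D,C,E,F,G,H], logical=[D,C,E,F,G,H,A,B]
After op 6 (rotate(-3)): offset=7, physical=[A,B,D,C,E,F,G,H], logical=[H,A,B,D,C,E,F,G]
After op 7 (swap(7, 6)): offset=7, physical=[A,B,D,C,E,G,F,H], logical=[H,A,B,D,C,E,G,F]
After op 8 (rotate(+3)): offset=2, physical=[A,B,D,C,E,G,F,H], logical=[D,C,E,G,F,H,A,B]
After op 9 (rotate(-2)): offset=0, physical=[A,B,D,C,E,G,F,H], logical=[A,B,D,C,E,G,F,H]
After op 10 (rotate(+1)): offset=1, physical=[A,B,D,C,E,G,F,H], logical=[B,D,C,E,G,F,H,A]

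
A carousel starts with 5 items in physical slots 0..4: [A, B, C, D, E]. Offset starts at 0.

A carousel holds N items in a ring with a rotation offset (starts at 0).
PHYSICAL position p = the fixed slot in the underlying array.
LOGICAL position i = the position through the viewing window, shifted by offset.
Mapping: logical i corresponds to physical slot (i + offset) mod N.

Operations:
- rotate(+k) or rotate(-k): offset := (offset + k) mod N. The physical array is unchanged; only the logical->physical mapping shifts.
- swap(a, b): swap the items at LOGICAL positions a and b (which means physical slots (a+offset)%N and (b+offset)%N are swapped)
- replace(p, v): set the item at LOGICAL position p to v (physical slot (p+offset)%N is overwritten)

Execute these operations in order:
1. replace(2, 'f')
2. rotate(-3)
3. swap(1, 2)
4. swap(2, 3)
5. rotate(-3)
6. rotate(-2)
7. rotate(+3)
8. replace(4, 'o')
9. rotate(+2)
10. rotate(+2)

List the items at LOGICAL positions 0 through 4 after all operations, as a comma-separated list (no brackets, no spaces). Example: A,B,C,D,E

After op 1 (replace(2, 'f')): offset=0, physical=[A,B,f,D,E], logical=[A,B,f,D,E]
After op 2 (rotate(-3)): offset=2, physical=[A,B,f,D,E], logical=[f,D,E,A,B]
After op 3 (swap(1, 2)): offset=2, physical=[A,B,f,E,D], logical=[f,E,D,A,B]
After op 4 (swap(2, 3)): offset=2, physical=[D,B,f,E,A], logical=[f,E,A,D,B]
After op 5 (rotate(-3)): offset=4, physical=[D,B,f,E,A], logical=[A,D,B,f,E]
After op 6 (rotate(-2)): offset=2, physical=[D,B,f,E,A], logical=[f,E,A,D,B]
After op 7 (rotate(+3)): offset=0, physical=[D,B,f,E,A], logical=[D,B,f,E,A]
After op 8 (replace(4, 'o')): offset=0, physical=[D,B,f,E,o], logical=[D,B,f,E,o]
After op 9 (rotate(+2)): offset=2, physical=[D,B,f,E,o], logical=[f,E,o,D,B]
After op 10 (rotate(+2)): offset=4, physical=[D,B,f,E,o], logical=[o,D,B,f,E]

Answer: o,D,B,f,E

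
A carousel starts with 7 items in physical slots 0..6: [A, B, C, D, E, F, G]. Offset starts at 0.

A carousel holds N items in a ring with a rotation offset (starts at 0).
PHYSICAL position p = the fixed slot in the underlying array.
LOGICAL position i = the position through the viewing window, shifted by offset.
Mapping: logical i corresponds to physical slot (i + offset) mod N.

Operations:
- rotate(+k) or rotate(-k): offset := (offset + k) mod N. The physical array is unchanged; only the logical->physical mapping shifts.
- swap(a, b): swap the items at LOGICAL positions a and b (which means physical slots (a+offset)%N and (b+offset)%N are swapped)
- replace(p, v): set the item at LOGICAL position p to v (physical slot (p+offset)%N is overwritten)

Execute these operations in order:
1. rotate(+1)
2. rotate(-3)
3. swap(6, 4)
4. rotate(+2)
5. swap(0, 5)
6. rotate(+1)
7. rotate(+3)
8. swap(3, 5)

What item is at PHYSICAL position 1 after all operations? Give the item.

Answer: B

Derivation:
After op 1 (rotate(+1)): offset=1, physical=[A,B,C,D,E,F,G], logical=[B,C,D,E,F,G,A]
After op 2 (rotate(-3)): offset=5, physical=[A,B,C,D,E,F,G], logical=[F,G,A,B,C,D,E]
After op 3 (swap(6, 4)): offset=5, physical=[A,B,E,D,C,F,G], logical=[F,G,A,B,E,D,C]
After op 4 (rotate(+2)): offset=0, physical=[A,B,E,D,C,F,G], logical=[A,B,E,D,C,F,G]
After op 5 (swap(0, 5)): offset=0, physical=[F,B,E,D,C,A,G], logical=[F,B,E,D,C,A,G]
After op 6 (rotate(+1)): offset=1, physical=[F,B,E,D,C,A,G], logical=[B,E,D,C,A,G,F]
After op 7 (rotate(+3)): offset=4, physical=[F,B,E,D,C,A,G], logical=[C,A,G,F,B,E,D]
After op 8 (swap(3, 5)): offset=4, physical=[E,B,F,D,C,A,G], logical=[C,A,G,E,B,F,D]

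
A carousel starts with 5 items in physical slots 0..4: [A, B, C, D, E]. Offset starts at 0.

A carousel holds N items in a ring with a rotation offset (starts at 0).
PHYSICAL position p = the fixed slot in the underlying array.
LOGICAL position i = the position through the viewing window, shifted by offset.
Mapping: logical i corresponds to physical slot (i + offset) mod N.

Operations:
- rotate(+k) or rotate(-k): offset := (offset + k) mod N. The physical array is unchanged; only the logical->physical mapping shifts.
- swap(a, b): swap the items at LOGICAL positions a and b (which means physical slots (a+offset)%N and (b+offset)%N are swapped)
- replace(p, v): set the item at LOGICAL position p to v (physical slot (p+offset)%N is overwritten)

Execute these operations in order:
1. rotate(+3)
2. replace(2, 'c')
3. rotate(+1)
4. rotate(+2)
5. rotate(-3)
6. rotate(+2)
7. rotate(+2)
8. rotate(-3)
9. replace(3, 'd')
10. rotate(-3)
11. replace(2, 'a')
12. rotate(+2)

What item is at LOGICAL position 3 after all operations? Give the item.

Answer: B

Derivation:
After op 1 (rotate(+3)): offset=3, physical=[A,B,C,D,E], logical=[D,E,A,B,C]
After op 2 (replace(2, 'c')): offset=3, physical=[c,B,C,D,E], logical=[D,E,c,B,C]
After op 3 (rotate(+1)): offset=4, physical=[c,B,C,D,E], logical=[E,c,B,C,D]
After op 4 (rotate(+2)): offset=1, physical=[c,B,C,D,E], logical=[B,C,D,E,c]
After op 5 (rotate(-3)): offset=3, physical=[c,B,C,D,E], logical=[D,E,c,B,C]
After op 6 (rotate(+2)): offset=0, physical=[c,B,C,D,E], logical=[c,B,C,D,E]
After op 7 (rotate(+2)): offset=2, physical=[c,B,C,D,E], logical=[C,D,E,c,B]
After op 8 (rotate(-3)): offset=4, physical=[c,B,C,D,E], logical=[E,c,B,C,D]
After op 9 (replace(3, 'd')): offset=4, physical=[c,B,d,D,E], logical=[E,c,B,d,D]
After op 10 (rotate(-3)): offset=1, physical=[c,B,d,D,E], logical=[B,d,D,E,c]
After op 11 (replace(2, 'a')): offset=1, physical=[c,B,d,a,E], logical=[B,d,a,E,c]
After op 12 (rotate(+2)): offset=3, physical=[c,B,d,a,E], logical=[a,E,c,B,d]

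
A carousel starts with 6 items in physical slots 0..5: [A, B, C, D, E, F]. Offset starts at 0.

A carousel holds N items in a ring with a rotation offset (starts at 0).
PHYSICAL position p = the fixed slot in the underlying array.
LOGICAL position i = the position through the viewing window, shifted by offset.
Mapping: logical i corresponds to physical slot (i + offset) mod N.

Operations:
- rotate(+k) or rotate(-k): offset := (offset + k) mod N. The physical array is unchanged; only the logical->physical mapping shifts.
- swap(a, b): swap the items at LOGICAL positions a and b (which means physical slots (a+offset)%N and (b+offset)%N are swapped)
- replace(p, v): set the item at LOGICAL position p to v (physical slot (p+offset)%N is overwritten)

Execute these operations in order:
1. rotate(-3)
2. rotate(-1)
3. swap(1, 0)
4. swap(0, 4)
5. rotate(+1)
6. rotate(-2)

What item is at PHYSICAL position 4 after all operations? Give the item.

After op 1 (rotate(-3)): offset=3, physical=[A,B,C,D,E,F], logical=[D,E,F,A,B,C]
After op 2 (rotate(-1)): offset=2, physical=[A,B,C,D,E,F], logical=[C,D,E,F,A,B]
After op 3 (swap(1, 0)): offset=2, physical=[A,B,D,C,E,F], logical=[D,C,E,F,A,B]
After op 4 (swap(0, 4)): offset=2, physical=[D,B,A,C,E,F], logical=[A,C,E,F,D,B]
After op 5 (rotate(+1)): offset=3, physical=[D,B,A,C,E,F], logical=[C,E,F,D,B,A]
After op 6 (rotate(-2)): offset=1, physical=[D,B,A,C,E,F], logical=[B,A,C,E,F,D]

Answer: E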